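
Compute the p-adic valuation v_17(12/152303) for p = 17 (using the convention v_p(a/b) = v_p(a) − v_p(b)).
v_17(12/152303) = -3

Factor powers of 17 from the numerator and denominator of the reduced fraction: 12 = 17^0 · 12 and 152303 = 17^3 · 31. Apply v_p(a/b) = v_p(a) − v_p(b): v_17(12/152303) = 0 − 3 = -3.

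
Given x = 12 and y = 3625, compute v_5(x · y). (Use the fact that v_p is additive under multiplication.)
v_5(43500) = 3

v_p(x) = 0 (factor: 12 = 5^0 · 12); v_p(y) = 3 (factor: 3625 = 5^3 · 29). Additivity: v_p(xy) = v_p(x) + v_p(y) = 0 + 3 = 3. (Direct check: xy = 43500 = 5^3 · (348).)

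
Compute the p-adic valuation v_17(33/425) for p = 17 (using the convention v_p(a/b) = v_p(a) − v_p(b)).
v_17(33/425) = -1

Factor powers of 17 from the numerator and denominator of the reduced fraction: 33 = 17^0 · 33 and 425 = 17^1 · 25. Apply v_p(a/b) = v_p(a) − v_p(b): v_17(33/425) = 0 − 1 = -1.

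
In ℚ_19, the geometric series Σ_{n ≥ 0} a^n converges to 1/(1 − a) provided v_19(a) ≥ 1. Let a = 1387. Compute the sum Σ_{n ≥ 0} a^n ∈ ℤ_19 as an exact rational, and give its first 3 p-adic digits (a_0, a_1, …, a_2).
Σ a^n = 1/(1 − a) = -1/1386;  first 3 digits = (1, 16, 12)

v_19(a) = 1 ≥ 1, so the series converges in ℤ_19 to 1/(1 − a) = 1/(1 − 1387) = -1/1386. Expand this rational in ℤ_19: compute digits iteratively via d_i = x_i mod 19, x_{i+1} = (x_i − d_i)/19. The first 3 digits are (1, 16, 12).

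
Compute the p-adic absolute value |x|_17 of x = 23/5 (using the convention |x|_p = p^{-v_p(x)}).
|23/5|_17 = 1

Step 1 — compute v_17(x) by factoring powers of 17 out of the numerator and denominator: v_17(23/5) = 0. Step 2 — apply |x|_p = p^{-v_p(x)} = 17^{0} = 1.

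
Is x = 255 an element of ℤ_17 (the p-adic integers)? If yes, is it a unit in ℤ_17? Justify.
x ∈ ℤ_17 but not a unit; v_17(x) = 1 > 0

ℤ_17 = {x ∈ ℚ_17 : v_17(x) ≥ 0} and ℤ_17^× = {x ∈ ℤ_17 : v_17(x) = 0}. Here v_17(255) = v_17(num) − v_17(den) = 1; compare against these criteria.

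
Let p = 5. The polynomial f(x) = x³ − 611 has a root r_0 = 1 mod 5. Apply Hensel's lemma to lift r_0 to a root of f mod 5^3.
r_2 = 96 (mod 125)

Hensel: r_{i+1} = r_i − f(r_i)/f′(r_i) mod 5^{i+2}, where f′(x) = 3x². Iterate:
  r_0 = 1 (mod 5)
  r_1 = 21 (mod 25)
  r_2 = 96 (mod 125)
Final: r = 96 with f(r) ≡ 0 mod 5^3.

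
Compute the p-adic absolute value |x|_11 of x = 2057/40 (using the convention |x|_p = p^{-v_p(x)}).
|2057/40|_11 = 1/121

Step 1 — compute v_11(x) by factoring powers of 11 out of the numerator and denominator: v_11(2057/40) = 2. Step 2 — apply |x|_p = p^{-v_p(x)} = 11^{-2} = 1/121.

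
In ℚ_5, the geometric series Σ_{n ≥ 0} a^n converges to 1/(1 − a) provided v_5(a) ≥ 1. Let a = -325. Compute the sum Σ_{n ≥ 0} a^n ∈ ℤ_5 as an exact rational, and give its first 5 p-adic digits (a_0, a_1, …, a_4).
Σ a^n = 1/(1 − a) = 1/326;  first 5 digits = (1, 0, 2, 2, 3)

v_5(a) = 2 ≥ 1, so the series converges in ℤ_5 to 1/(1 − a) = 1/(1 − (-325)) = 1/326. Expand this rational in ℤ_5: compute digits iteratively via d_i = x_i mod 5, x_{i+1} = (x_i − d_i)/5. The first 5 digits are (1, 0, 2, 2, 3).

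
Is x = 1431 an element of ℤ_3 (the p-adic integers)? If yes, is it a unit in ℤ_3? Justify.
x ∈ ℤ_3 but not a unit; v_3(x) = 3 > 0

ℤ_3 = {x ∈ ℚ_3 : v_3(x) ≥ 0} and ℤ_3^× = {x ∈ ℤ_3 : v_3(x) = 0}. Here v_3(1431) = v_3(num) − v_3(den) = 3; compare against these criteria.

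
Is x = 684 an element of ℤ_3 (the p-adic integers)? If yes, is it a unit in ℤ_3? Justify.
x ∈ ℤ_3 but not a unit; v_3(x) = 2 > 0

ℤ_3 = {x ∈ ℚ_3 : v_3(x) ≥ 0} and ℤ_3^× = {x ∈ ℤ_3 : v_3(x) = 0}. Here v_3(684) = v_3(num) − v_3(den) = 2; compare against these criteria.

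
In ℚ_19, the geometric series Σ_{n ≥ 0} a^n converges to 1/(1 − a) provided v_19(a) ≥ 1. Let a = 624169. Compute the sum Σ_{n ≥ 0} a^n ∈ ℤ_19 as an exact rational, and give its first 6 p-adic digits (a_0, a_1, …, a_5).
Σ a^n = 1/(1 − a) = -1/624168;  first 6 digits = (1, 0, 0, 15, 4, 0)

v_19(a) = 3 ≥ 1, so the series converges in ℤ_19 to 1/(1 − a) = 1/(1 − 624169) = -1/624168. Expand this rational in ℤ_19: compute digits iteratively via d_i = x_i mod 19, x_{i+1} = (x_i − d_i)/19. The first 6 digits are (1, 0, 0, 15, 4, 0).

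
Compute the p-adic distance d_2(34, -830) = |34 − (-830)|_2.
d_2(34, -830) = 1/32

Step 1 — x − y = 34 − (-830) = 864. Step 2 — v_2(864) = 5 (factor: 864 = (2^5 · 27); the sign does not affect v_p). Step 3 — |x − y|_2 = 2^{-5} = 1/32.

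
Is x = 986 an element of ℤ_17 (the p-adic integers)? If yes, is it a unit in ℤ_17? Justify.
x ∈ ℤ_17 but not a unit; v_17(x) = 1 > 0

ℤ_17 = {x ∈ ℚ_17 : v_17(x) ≥ 0} and ℤ_17^× = {x ∈ ℤ_17 : v_17(x) = 0}. Here v_17(986) = v_17(num) − v_17(den) = 1; compare against these criteria.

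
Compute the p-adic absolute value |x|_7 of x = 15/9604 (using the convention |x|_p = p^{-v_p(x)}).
|15/9604|_7 = 2401

Step 1 — compute v_7(x) by factoring powers of 7 out of the numerator and denominator: v_7(15/9604) = -4. Step 2 — apply |x|_p = p^{-v_p(x)} = 7^{4} = 2401.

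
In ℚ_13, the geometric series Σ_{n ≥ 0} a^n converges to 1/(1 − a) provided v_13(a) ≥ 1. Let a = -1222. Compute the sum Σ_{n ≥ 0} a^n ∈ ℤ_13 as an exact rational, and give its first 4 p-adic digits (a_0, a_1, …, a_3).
Σ a^n = 1/(1 − a) = 1/1223;  first 4 digits = (1, 10, 1, 2)

v_13(a) = 1 ≥ 1, so the series converges in ℤ_13 to 1/(1 − a) = 1/(1 − (-1222)) = 1/1223. Expand this rational in ℤ_13: compute digits iteratively via d_i = x_i mod 13, x_{i+1} = (x_i − d_i)/13. The first 4 digits are (1, 10, 1, 2).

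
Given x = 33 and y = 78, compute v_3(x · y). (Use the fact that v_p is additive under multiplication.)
v_3(2574) = 2

v_p(x) = 1 (factor: 33 = 3^1 · 11); v_p(y) = 1 (factor: 78 = 3^1 · 26). Additivity: v_p(xy) = v_p(x) + v_p(y) = 1 + 1 = 2. (Direct check: xy = 2574 = 3^2 · (286).)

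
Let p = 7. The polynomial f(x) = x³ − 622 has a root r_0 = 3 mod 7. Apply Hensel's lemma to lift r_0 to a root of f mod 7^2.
r_1 = 45 (mod 49)

Hensel: r_{i+1} = r_i − f(r_i)/f′(r_i) mod 7^{i+2}, where f′(x) = 3x². Iterate:
  r_0 = 3 (mod 7)
  r_1 = 45 (mod 49)
Final: r = 45 with f(r) ≡ 0 mod 7^2.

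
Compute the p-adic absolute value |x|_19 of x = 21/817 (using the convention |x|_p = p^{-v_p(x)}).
|21/817|_19 = 19

Step 1 — compute v_19(x) by factoring powers of 19 out of the numerator and denominator: v_19(21/817) = -1. Step 2 — apply |x|_p = p^{-v_p(x)} = 19^{1} = 19.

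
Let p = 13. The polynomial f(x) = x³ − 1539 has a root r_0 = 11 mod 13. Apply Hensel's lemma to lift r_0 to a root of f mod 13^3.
r_2 = 648 (mod 2197)

Hensel: r_{i+1} = r_i − f(r_i)/f′(r_i) mod 13^{i+2}, where f′(x) = 3x². Iterate:
  r_0 = 11 (mod 13)
  r_1 = 141 (mod 169)
  r_2 = 648 (mod 2197)
Final: r = 648 with f(r) ≡ 0 mod 13^3.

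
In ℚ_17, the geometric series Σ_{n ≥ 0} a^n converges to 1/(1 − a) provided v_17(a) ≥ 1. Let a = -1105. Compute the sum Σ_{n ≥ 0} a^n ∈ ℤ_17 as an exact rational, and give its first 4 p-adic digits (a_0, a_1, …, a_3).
Σ a^n = 1/(1 − a) = 1/1106;  first 4 digits = (1, 3, 5, 3)

v_17(a) = 1 ≥ 1, so the series converges in ℤ_17 to 1/(1 − a) = 1/(1 − (-1105)) = 1/1106. Expand this rational in ℤ_17: compute digits iteratively via d_i = x_i mod 17, x_{i+1} = (x_i − d_i)/17. The first 4 digits are (1, 3, 5, 3).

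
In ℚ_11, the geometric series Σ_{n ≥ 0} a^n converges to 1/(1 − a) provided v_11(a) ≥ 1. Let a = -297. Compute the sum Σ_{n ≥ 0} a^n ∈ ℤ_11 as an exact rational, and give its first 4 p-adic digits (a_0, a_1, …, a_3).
Σ a^n = 1/(1 − a) = 1/298;  first 4 digits = (1, 6, 0, 7)

v_11(a) = 1 ≥ 1, so the series converges in ℤ_11 to 1/(1 − a) = 1/(1 − (-297)) = 1/298. Expand this rational in ℤ_11: compute digits iteratively via d_i = x_i mod 11, x_{i+1} = (x_i − d_i)/11. The first 4 digits are (1, 6, 0, 7).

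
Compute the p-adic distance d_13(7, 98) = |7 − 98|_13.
d_13(7, 98) = 1/13

Step 1 — x − y = 7 − 98 = -91. Step 2 — v_13(-91) = 1 (factor: -91 = −(13^1 · 7); the sign does not affect v_p). Step 3 — |x − y|_13 = 13^{-1} = 1/13.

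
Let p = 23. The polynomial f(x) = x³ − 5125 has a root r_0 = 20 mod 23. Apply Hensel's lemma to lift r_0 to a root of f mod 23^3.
r_2 = 3401 (mod 12167)

Hensel: r_{i+1} = r_i − f(r_i)/f′(r_i) mod 23^{i+2}, where f′(x) = 3x². Iterate:
  r_0 = 20 (mod 23)
  r_1 = 227 (mod 529)
  r_2 = 3401 (mod 12167)
Final: r = 3401 with f(r) ≡ 0 mod 23^3.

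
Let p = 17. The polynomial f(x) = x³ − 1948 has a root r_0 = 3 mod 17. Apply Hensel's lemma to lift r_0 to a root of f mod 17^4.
r_3 = 7449 (mod 83521)

Hensel: r_{i+1} = r_i − f(r_i)/f′(r_i) mod 17^{i+2}, where f′(x) = 3x². Iterate:
  r_0 = 3 (mod 17)
  r_1 = 224 (mod 289)
  r_2 = 2536 (mod 4913)
  r_3 = 7449 (mod 83521)
Final: r = 7449 with f(r) ≡ 0 mod 17^4.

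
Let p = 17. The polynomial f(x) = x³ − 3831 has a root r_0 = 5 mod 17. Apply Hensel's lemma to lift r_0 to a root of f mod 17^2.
r_1 = 39 (mod 289)

Hensel: r_{i+1} = r_i − f(r_i)/f′(r_i) mod 17^{i+2}, where f′(x) = 3x². Iterate:
  r_0 = 5 (mod 17)
  r_1 = 39 (mod 289)
Final: r = 39 with f(r) ≡ 0 mod 17^2.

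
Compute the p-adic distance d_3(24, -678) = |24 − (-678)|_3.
d_3(24, -678) = 1/27

Step 1 — x − y = 24 − (-678) = 702. Step 2 — v_3(702) = 3 (factor: 702 = (3^3 · 26); the sign does not affect v_p). Step 3 — |x − y|_3 = 3^{-3} = 1/27.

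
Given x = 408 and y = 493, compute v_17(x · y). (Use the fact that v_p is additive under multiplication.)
v_17(201144) = 2

v_p(x) = 1 (factor: 408 = 17^1 · 24); v_p(y) = 1 (factor: 493 = 17^1 · 29). Additivity: v_p(xy) = v_p(x) + v_p(y) = 1 + 1 = 2. (Direct check: xy = 201144 = 17^2 · (696).)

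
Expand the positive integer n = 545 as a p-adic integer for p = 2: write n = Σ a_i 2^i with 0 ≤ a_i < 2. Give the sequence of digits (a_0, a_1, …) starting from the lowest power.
(a_0, a_1, …) = (1, 0, 0, 0, 0, 1, 0, 0, 0, 1)

Repeated division by 2 gives the digits low-to-high: 545 = 1 + 1·2^5 + 1·2^9. Digit sequence: (1, 0, 0, 0, 0, 1, 0, 0, 0, 1).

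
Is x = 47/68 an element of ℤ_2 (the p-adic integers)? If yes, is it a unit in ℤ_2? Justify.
x ∉ ℤ_2 (v_2(x) = -2 < 0)

ℤ_2 = {x ∈ ℚ_2 : v_2(x) ≥ 0} and ℤ_2^× = {x ∈ ℤ_2 : v_2(x) = 0}. Here v_2(47/68) = v_2(num) − v_2(den) = -2; compare against these criteria.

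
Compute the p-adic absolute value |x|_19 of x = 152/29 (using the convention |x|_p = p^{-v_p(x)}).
|152/29|_19 = 1/19

Step 1 — compute v_19(x) by factoring powers of 19 out of the numerator and denominator: v_19(152/29) = 1. Step 2 — apply |x|_p = p^{-v_p(x)} = 19^{-1} = 1/19.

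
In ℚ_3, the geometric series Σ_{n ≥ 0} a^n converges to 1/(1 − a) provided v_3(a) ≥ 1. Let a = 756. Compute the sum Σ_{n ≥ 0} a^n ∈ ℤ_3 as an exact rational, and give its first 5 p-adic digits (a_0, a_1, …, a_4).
Σ a^n = 1/(1 − a) = -1/755;  first 5 digits = (1, 0, 0, 1, 0)

v_3(a) = 3 ≥ 1, so the series converges in ℤ_3 to 1/(1 − a) = 1/(1 − 756) = -1/755. Expand this rational in ℤ_3: compute digits iteratively via d_i = x_i mod 3, x_{i+1} = (x_i − d_i)/3. The first 5 digits are (1, 0, 0, 1, 0).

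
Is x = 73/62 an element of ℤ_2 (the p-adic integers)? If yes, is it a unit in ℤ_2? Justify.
x ∉ ℤ_2 (v_2(x) = -1 < 0)

ℤ_2 = {x ∈ ℚ_2 : v_2(x) ≥ 0} and ℤ_2^× = {x ∈ ℤ_2 : v_2(x) = 0}. Here v_2(73/62) = v_2(num) − v_2(den) = -1; compare against these criteria.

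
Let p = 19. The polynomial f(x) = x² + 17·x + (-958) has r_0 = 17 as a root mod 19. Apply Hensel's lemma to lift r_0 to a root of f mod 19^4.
r_3 = 71913 (mod 130321)

Hensel: r_{i+1} = r_i − f(r_i)·(f′(r_i))^{-1} mod 19^{i+2}, f′(x) = 2x + 17. Iterate:
  r_0 = 17 (mod 19)
  r_1 = 74 (mod 361)
  r_2 = 3323 (mod 6859)
  r_3 = 71913 (mod 130321)
Final: r = 71913 satisfies f(r) ≡ 0 mod 19^4.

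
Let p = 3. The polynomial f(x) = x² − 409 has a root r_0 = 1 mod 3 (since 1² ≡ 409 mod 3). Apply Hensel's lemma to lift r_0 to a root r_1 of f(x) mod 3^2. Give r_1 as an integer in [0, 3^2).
r_1 = 7 (mod 9)

Hensel's recurrence: r_{i+1} = r_i − f(r_i)·(f′(r_i))^{-1} mod 3^{i+2}, with f′(x) = 2x. Iterate:
  r_0 = 1 (mod 3)
  r_1 = 7 (mod 9)
Final: r_1 = 7, and one checks f(r_1) ≡ 0 mod 3^2.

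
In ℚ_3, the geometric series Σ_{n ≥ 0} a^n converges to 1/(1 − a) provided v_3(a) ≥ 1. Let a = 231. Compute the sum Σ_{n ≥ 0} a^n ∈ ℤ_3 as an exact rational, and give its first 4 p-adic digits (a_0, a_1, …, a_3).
Σ a^n = 1/(1 − a) = -1/230;  first 4 digits = (1, 2, 2, 0)

v_3(a) = 1 ≥ 1, so the series converges in ℤ_3 to 1/(1 − a) = 1/(1 − 231) = -1/230. Expand this rational in ℤ_3: compute digits iteratively via d_i = x_i mod 3, x_{i+1} = (x_i − d_i)/3. The first 4 digits are (1, 2, 2, 0).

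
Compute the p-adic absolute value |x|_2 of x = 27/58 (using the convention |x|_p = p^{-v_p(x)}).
|27/58|_2 = 2

Step 1 — compute v_2(x) by factoring powers of 2 out of the numerator and denominator: v_2(27/58) = -1. Step 2 — apply |x|_p = p^{-v_p(x)} = 2^{1} = 2.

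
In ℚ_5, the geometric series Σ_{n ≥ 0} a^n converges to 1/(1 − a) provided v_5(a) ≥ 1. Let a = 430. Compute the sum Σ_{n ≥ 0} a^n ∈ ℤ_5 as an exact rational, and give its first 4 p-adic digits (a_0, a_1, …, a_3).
Σ a^n = 1/(1 − a) = -1/429;  first 4 digits = (1, 1, 3, 3)

v_5(a) = 1 ≥ 1, so the series converges in ℤ_5 to 1/(1 − a) = 1/(1 − 430) = -1/429. Expand this rational in ℤ_5: compute digits iteratively via d_i = x_i mod 5, x_{i+1} = (x_i − d_i)/5. The first 4 digits are (1, 1, 3, 3).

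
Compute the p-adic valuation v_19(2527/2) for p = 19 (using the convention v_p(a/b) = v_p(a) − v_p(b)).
v_19(2527/2) = 2

Factor powers of 19 from the numerator and denominator of the reduced fraction: 2527 = 19^2 · 7 and 2 = 19^0 · 2. Apply v_p(a/b) = v_p(a) − v_p(b): v_19(2527/2) = 2 − 0 = 2.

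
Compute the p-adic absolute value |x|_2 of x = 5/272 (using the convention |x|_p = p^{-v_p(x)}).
|5/272|_2 = 16

Step 1 — compute v_2(x) by factoring powers of 2 out of the numerator and denominator: v_2(5/272) = -4. Step 2 — apply |x|_p = p^{-v_p(x)} = 2^{4} = 16.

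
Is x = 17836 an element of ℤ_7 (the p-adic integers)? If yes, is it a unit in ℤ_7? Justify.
x ∈ ℤ_7 but not a unit; v_7(x) = 3 > 0

ℤ_7 = {x ∈ ℚ_7 : v_7(x) ≥ 0} and ℤ_7^× = {x ∈ ℤ_7 : v_7(x) = 0}. Here v_7(17836) = v_7(num) − v_7(den) = 3; compare against these criteria.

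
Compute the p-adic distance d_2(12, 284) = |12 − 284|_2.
d_2(12, 284) = 1/16

Step 1 — x − y = 12 − 284 = -272. Step 2 — v_2(-272) = 4 (factor: -272 = −(2^4 · 17); the sign does not affect v_p). Step 3 — |x − y|_2 = 2^{-4} = 1/16.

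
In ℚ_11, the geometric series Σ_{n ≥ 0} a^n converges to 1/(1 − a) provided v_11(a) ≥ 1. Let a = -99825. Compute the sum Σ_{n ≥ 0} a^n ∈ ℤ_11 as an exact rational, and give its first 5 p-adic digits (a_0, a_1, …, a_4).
Σ a^n = 1/(1 − a) = 1/99826;  first 5 digits = (1, 0, 0, 2, 4)

v_11(a) = 3 ≥ 1, so the series converges in ℤ_11 to 1/(1 − a) = 1/(1 − (-99825)) = 1/99826. Expand this rational in ℤ_11: compute digits iteratively via d_i = x_i mod 11, x_{i+1} = (x_i − d_i)/11. The first 5 digits are (1, 0, 0, 2, 4).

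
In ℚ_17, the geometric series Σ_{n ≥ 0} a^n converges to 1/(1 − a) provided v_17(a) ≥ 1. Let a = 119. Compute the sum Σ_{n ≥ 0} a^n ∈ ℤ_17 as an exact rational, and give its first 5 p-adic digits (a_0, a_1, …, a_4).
Σ a^n = 1/(1 − a) = -1/118;  first 5 digits = (1, 7, 15, 5, 7)

v_17(a) = 1 ≥ 1, so the series converges in ℤ_17 to 1/(1 − a) = 1/(1 − 119) = -1/118. Expand this rational in ℤ_17: compute digits iteratively via d_i = x_i mod 17, x_{i+1} = (x_i − d_i)/17. The first 5 digits are (1, 7, 15, 5, 7).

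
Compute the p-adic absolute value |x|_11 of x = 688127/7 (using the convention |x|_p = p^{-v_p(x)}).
|688127/7|_11 = 1/14641

Step 1 — compute v_11(x) by factoring powers of 11 out of the numerator and denominator: v_11(688127/7) = 4. Step 2 — apply |x|_p = p^{-v_p(x)} = 11^{-4} = 1/14641.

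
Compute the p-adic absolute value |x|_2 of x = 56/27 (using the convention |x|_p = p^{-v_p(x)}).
|56/27|_2 = 1/8

Step 1 — compute v_2(x) by factoring powers of 2 out of the numerator and denominator: v_2(56/27) = 3. Step 2 — apply |x|_p = p^{-v_p(x)} = 2^{-3} = 1/8.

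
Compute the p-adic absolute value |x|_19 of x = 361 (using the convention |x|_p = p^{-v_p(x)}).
|361|_19 = 1/361

Step 1 — compute v_19(x) by factoring powers of 19 out of the numerator and denominator: v_19(361) = 2. Step 2 — apply |x|_p = p^{-v_p(x)} = 19^{-2} = 1/361.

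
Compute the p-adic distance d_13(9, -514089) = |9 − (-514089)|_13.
d_13(9, -514089) = 1/28561

Step 1 — x − y = 9 − (-514089) = 514098. Step 2 — v_13(514098) = 4 (factor: 514098 = (13^4 · 18); the sign does not affect v_p). Step 3 — |x − y|_13 = 13^{-4} = 1/28561.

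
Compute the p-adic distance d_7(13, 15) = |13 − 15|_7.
d_7(13, 15) = 1

Step 1 — x − y = 13 − 15 = -2. Step 2 — v_7(-2) = 0 (factor: -2 = −(7^0 · 2); the sign does not affect v_p). Step 3 — |x − y|_7 = 7^{0} = 1.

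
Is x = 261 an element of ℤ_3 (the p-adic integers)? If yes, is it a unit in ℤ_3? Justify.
x ∈ ℤ_3 but not a unit; v_3(x) = 2 > 0

ℤ_3 = {x ∈ ℚ_3 : v_3(x) ≥ 0} and ℤ_3^× = {x ∈ ℤ_3 : v_3(x) = 0}. Here v_3(261) = v_3(num) − v_3(den) = 2; compare against these criteria.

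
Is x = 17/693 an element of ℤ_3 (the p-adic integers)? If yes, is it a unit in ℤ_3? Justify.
x ∉ ℤ_3 (v_3(x) = -2 < 0)

ℤ_3 = {x ∈ ℚ_3 : v_3(x) ≥ 0} and ℤ_3^× = {x ∈ ℤ_3 : v_3(x) = 0}. Here v_3(17/693) = v_3(num) − v_3(den) = -2; compare against these criteria.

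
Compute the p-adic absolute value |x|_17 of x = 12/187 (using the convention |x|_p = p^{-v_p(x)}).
|12/187|_17 = 17

Step 1 — compute v_17(x) by factoring powers of 17 out of the numerator and denominator: v_17(12/187) = -1. Step 2 — apply |x|_p = p^{-v_p(x)} = 17^{1} = 17.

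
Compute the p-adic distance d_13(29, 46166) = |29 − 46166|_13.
d_13(29, 46166) = 1/2197

Step 1 — x − y = 29 − 46166 = -46137. Step 2 — v_13(-46137) = 3 (factor: -46137 = −(13^3 · 21); the sign does not affect v_p). Step 3 — |x − y|_13 = 13^{-3} = 1/2197.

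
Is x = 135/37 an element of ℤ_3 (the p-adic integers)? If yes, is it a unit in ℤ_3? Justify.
x ∈ ℤ_3 but not a unit; v_3(x) = 3 > 0

ℤ_3 = {x ∈ ℚ_3 : v_3(x) ≥ 0} and ℤ_3^× = {x ∈ ℤ_3 : v_3(x) = 0}. Here v_3(135/37) = v_3(num) − v_3(den) = 3; compare against these criteria.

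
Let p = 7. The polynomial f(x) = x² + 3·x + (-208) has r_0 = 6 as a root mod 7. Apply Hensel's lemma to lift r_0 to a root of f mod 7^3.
r_2 = 13 (mod 343)

Hensel: r_{i+1} = r_i − f(r_i)·(f′(r_i))^{-1} mod 7^{i+2}, f′(x) = 2x + 3. Iterate:
  r_0 = 6 (mod 7)
  r_1 = 13 (mod 49)
  r_2 = 13 (mod 343)
Final: r = 13 satisfies f(r) ≡ 0 mod 7^3.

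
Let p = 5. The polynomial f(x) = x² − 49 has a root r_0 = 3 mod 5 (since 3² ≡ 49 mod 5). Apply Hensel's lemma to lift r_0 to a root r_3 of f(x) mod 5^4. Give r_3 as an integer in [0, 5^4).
r_3 = 618 (mod 625)

Hensel's recurrence: r_{i+1} = r_i − f(r_i)·(f′(r_i))^{-1} mod 5^{i+2}, with f′(x) = 2x. Iterate:
  r_0 = 3 (mod 5)
  r_1 = 18 (mod 25)
  r_2 = 118 (mod 125)
  r_3 = 618 (mod 625)
Final: r_3 = 618, and one checks f(r_3) ≡ 0 mod 5^4.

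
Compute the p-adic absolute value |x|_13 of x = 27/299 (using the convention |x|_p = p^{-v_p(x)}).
|27/299|_13 = 13

Step 1 — compute v_13(x) by factoring powers of 13 out of the numerator and denominator: v_13(27/299) = -1. Step 2 — apply |x|_p = p^{-v_p(x)} = 13^{1} = 13.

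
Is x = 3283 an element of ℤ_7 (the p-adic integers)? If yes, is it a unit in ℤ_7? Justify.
x ∈ ℤ_7 but not a unit; v_7(x) = 2 > 0

ℤ_7 = {x ∈ ℚ_7 : v_7(x) ≥ 0} and ℤ_7^× = {x ∈ ℤ_7 : v_7(x) = 0}. Here v_7(3283) = v_7(num) − v_7(den) = 2; compare against these criteria.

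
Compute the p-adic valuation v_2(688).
v_2(688) = 4

v_2(n) is the largest exponent k such that 2^k divides n. Factor out: 688 = 2^4 · 43. (Sign doesn't affect v_p.) So v_2(688) = 4.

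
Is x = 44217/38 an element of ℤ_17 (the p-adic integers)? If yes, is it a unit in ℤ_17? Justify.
x ∈ ℤ_17 but not a unit; v_17(x) = 3 > 0

ℤ_17 = {x ∈ ℚ_17 : v_17(x) ≥ 0} and ℤ_17^× = {x ∈ ℤ_17 : v_17(x) = 0}. Here v_17(44217/38) = v_17(num) − v_17(den) = 3; compare against these criteria.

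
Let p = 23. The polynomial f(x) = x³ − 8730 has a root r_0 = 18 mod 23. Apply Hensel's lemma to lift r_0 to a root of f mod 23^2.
r_1 = 501 (mod 529)

Hensel: r_{i+1} = r_i − f(r_i)/f′(r_i) mod 23^{i+2}, where f′(x) = 3x². Iterate:
  r_0 = 18 (mod 23)
  r_1 = 501 (mod 529)
Final: r = 501 with f(r) ≡ 0 mod 23^2.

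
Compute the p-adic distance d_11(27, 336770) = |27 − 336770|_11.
d_11(27, 336770) = 1/14641

Step 1 — x − y = 27 − 336770 = -336743. Step 2 — v_11(-336743) = 4 (factor: -336743 = −(11^4 · 23); the sign does not affect v_p). Step 3 — |x − y|_11 = 11^{-4} = 1/14641.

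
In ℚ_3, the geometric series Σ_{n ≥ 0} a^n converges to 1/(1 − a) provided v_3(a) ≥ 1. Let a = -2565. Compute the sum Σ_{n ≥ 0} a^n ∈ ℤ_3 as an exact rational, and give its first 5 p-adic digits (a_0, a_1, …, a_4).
Σ a^n = 1/(1 − a) = 1/2566;  first 5 digits = (1, 0, 0, 1, 1)

v_3(a) = 3 ≥ 1, so the series converges in ℤ_3 to 1/(1 − a) = 1/(1 − (-2565)) = 1/2566. Expand this rational in ℤ_3: compute digits iteratively via d_i = x_i mod 3, x_{i+1} = (x_i − d_i)/3. The first 5 digits are (1, 0, 0, 1, 1).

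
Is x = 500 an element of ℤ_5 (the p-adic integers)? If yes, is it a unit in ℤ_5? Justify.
x ∈ ℤ_5 but not a unit; v_5(x) = 3 > 0

ℤ_5 = {x ∈ ℚ_5 : v_5(x) ≥ 0} and ℤ_5^× = {x ∈ ℤ_5 : v_5(x) = 0}. Here v_5(500) = v_5(num) − v_5(den) = 3; compare against these criteria.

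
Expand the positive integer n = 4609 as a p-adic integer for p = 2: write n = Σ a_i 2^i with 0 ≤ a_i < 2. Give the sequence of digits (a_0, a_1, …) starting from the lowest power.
(a_0, a_1, …) = (1, 0, 0, 0, 0, 0, 0, 0, 0, 1, 0, 0, 1)

Repeated division by 2 gives the digits low-to-high: 4609 = 1 + 1·2^9 + 1·2^12. Digit sequence: (1, 0, 0, 0, 0, 0, 0, 0, 0, 1, 0, 0, 1).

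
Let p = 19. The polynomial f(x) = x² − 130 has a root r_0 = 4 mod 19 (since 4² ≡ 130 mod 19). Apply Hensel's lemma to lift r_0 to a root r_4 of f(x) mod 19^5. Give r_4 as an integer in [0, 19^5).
r_4 = 1160182 (mod 2476099)

Hensel's recurrence: r_{i+1} = r_i − f(r_i)·(f′(r_i))^{-1} mod 19^{i+2}, with f′(x) = 2x. Iterate:
  r_0 = 4 (mod 19)
  r_1 = 289 (mod 361)
  r_2 = 1011 (mod 6859)
  r_3 = 117614 (mod 130321)
  r_4 = 1160182 (mod 2476099)
Final: r_4 = 1160182, and one checks f(r_4) ≡ 0 mod 19^5.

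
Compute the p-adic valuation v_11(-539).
v_11(-539) = 1

v_11(n) is the largest exponent k such that 11^k divides n. Factor out: -539 = -11^1 · 49. (Sign doesn't affect v_p.) So v_11(-539) = 1.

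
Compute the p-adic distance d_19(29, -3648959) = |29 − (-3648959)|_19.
d_19(29, -3648959) = 1/130321

Step 1 — x − y = 29 − (-3648959) = 3648988. Step 2 — v_19(3648988) = 4 (factor: 3648988 = (19^4 · 28); the sign does not affect v_p). Step 3 — |x − y|_19 = 19^{-4} = 1/130321.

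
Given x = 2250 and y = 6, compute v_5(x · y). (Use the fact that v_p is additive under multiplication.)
v_5(13500) = 3

v_p(x) = 3 (factor: 2250 = 5^3 · 18); v_p(y) = 0 (factor: 6 = 5^0 · 6). Additivity: v_p(xy) = v_p(x) + v_p(y) = 3 + 0 = 3. (Direct check: xy = 13500 = 5^3 · (108).)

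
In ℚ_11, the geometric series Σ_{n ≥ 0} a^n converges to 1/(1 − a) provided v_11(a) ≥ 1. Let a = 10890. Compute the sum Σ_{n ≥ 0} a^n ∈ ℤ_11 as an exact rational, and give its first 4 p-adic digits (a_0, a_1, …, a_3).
Σ a^n = 1/(1 − a) = -1/10889;  first 4 digits = (1, 0, 2, 8)

v_11(a) = 2 ≥ 1, so the series converges in ℤ_11 to 1/(1 − a) = 1/(1 − 10890) = -1/10889. Expand this rational in ℤ_11: compute digits iteratively via d_i = x_i mod 11, x_{i+1} = (x_i − d_i)/11. The first 4 digits are (1, 0, 2, 8).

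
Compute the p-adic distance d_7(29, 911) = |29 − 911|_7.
d_7(29, 911) = 1/49

Step 1 — x − y = 29 − 911 = -882. Step 2 — v_7(-882) = 2 (factor: -882 = −(7^2 · 18); the sign does not affect v_p). Step 3 — |x − y|_7 = 7^{-2} = 1/49.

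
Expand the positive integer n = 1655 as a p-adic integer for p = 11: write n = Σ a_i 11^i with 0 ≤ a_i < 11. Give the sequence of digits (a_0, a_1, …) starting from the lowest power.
(a_0, a_1, …) = (5, 7, 2, 1)

Repeated division by 11 gives the digits low-to-high: 1655 = 5 + 7·11^1 + 2·11^2 + 1·11^3. Digit sequence: (5, 7, 2, 1).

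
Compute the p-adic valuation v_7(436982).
v_7(436982) = 5

v_7(n) is the largest exponent k such that 7^k divides n. Factor out: 436982 = 7^5 · 26. (Sign doesn't affect v_p.) So v_7(436982) = 5.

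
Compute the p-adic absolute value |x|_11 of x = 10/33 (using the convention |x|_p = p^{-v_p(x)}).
|10/33|_11 = 11

Step 1 — compute v_11(x) by factoring powers of 11 out of the numerator and denominator: v_11(10/33) = -1. Step 2 — apply |x|_p = p^{-v_p(x)} = 11^{1} = 11.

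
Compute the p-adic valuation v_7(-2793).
v_7(-2793) = 2

v_7(n) is the largest exponent k such that 7^k divides n. Factor out: -2793 = -7^2 · 57. (Sign doesn't affect v_p.) So v_7(-2793) = 2.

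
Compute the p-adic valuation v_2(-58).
v_2(-58) = 1

v_2(n) is the largest exponent k such that 2^k divides n. Factor out: -58 = -2^1 · 29. (Sign doesn't affect v_p.) So v_2(-58) = 1.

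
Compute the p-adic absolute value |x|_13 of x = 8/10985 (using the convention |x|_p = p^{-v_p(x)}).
|8/10985|_13 = 2197

Step 1 — compute v_13(x) by factoring powers of 13 out of the numerator and denominator: v_13(8/10985) = -3. Step 2 — apply |x|_p = p^{-v_p(x)} = 13^{3} = 2197.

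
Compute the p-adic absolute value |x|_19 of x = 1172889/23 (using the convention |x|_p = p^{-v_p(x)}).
|1172889/23|_19 = 1/130321

Step 1 — compute v_19(x) by factoring powers of 19 out of the numerator and denominator: v_19(1172889/23) = 4. Step 2 — apply |x|_p = p^{-v_p(x)} = 19^{-4} = 1/130321.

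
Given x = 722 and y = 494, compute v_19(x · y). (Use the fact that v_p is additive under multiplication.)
v_19(356668) = 3

v_p(x) = 2 (factor: 722 = 19^2 · 2); v_p(y) = 1 (factor: 494 = 19^1 · 26). Additivity: v_p(xy) = v_p(x) + v_p(y) = 2 + 1 = 3. (Direct check: xy = 356668 = 19^3 · (52).)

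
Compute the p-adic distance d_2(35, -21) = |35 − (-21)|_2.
d_2(35, -21) = 1/8

Step 1 — x − y = 35 − (-21) = 56. Step 2 — v_2(56) = 3 (factor: 56 = (2^3 · 7); the sign does not affect v_p). Step 3 — |x − y|_2 = 2^{-3} = 1/8.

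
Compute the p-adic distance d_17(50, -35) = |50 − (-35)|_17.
d_17(50, -35) = 1/17

Step 1 — x − y = 50 − (-35) = 85. Step 2 — v_17(85) = 1 (factor: 85 = (17^1 · 5); the sign does not affect v_p). Step 3 — |x − y|_17 = 17^{-1} = 1/17.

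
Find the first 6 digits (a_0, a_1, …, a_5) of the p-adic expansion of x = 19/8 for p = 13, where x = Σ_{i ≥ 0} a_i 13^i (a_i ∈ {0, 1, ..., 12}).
(a_0, …, a_5) = (4, 8, 1, 8, 1, 8)

v_13(19/8) = 0 (numerator and denominator both coprime to 13), so x ∈ ℤ_13^×. Compute digits iteratively via a_i = x_i mod 13, x_{i+1} = (x_i − a_i)/13, with x_0 = x:
  x_0 = 19/8;  a_0 = 4;  x_1 = (x_0 − 4)/13 = -1/8
  x_1 = -1/8;  a_1 = 8;  x_2 = (x_1 − 8)/13 = -5/8
  x_2 = -5/8;  a_2 = 1;  x_3 = (x_2 − 1)/13 = -1/8
  x_3 = -1/8;  a_3 = 8;  x_4 = (x_3 − 8)/13 = -5/8
  x_4 = -5/8;  a_4 = 1;  x_5 = (x_4 − 1)/13 = -1/8
  x_5 = -1/8;  a_5 = 8;  x_6 = (x_5 − 8)/13 = -5/8
Digits: (4, 8, 1, 8, 1, 8).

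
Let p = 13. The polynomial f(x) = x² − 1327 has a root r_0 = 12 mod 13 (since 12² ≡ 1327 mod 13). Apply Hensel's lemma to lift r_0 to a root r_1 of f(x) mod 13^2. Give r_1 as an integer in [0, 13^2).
r_1 = 12 (mod 169)

Hensel's recurrence: r_{i+1} = r_i − f(r_i)·(f′(r_i))^{-1} mod 13^{i+2}, with f′(x) = 2x. Iterate:
  r_0 = 12 (mod 13)
  r_1 = 12 (mod 169)
Final: r_1 = 12, and one checks f(r_1) ≡ 0 mod 13^2.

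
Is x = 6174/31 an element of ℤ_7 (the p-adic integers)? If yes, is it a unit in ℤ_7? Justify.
x ∈ ℤ_7 but not a unit; v_7(x) = 3 > 0

ℤ_7 = {x ∈ ℚ_7 : v_7(x) ≥ 0} and ℤ_7^× = {x ∈ ℤ_7 : v_7(x) = 0}. Here v_7(6174/31) = v_7(num) − v_7(den) = 3; compare against these criteria.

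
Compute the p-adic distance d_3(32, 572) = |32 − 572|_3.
d_3(32, 572) = 1/27

Step 1 — x − y = 32 − 572 = -540. Step 2 — v_3(-540) = 3 (factor: -540 = −(3^3 · 20); the sign does not affect v_p). Step 3 — |x − y|_3 = 3^{-3} = 1/27.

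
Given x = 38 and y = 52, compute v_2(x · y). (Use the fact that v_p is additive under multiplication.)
v_2(1976) = 3

v_p(x) = 1 (factor: 38 = 2^1 · 19); v_p(y) = 2 (factor: 52 = 2^2 · 13). Additivity: v_p(xy) = v_p(x) + v_p(y) = 1 + 2 = 3. (Direct check: xy = 1976 = 2^3 · (247).)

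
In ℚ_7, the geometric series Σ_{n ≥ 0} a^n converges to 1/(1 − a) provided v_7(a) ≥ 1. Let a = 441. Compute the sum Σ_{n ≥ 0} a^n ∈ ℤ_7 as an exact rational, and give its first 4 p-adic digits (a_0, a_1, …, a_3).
Σ a^n = 1/(1 − a) = -1/440;  first 4 digits = (1, 0, 2, 1)

v_7(a) = 2 ≥ 1, so the series converges in ℤ_7 to 1/(1 − a) = 1/(1 − 441) = -1/440. Expand this rational in ℤ_7: compute digits iteratively via d_i = x_i mod 7, x_{i+1} = (x_i − d_i)/7. The first 4 digits are (1, 0, 2, 1).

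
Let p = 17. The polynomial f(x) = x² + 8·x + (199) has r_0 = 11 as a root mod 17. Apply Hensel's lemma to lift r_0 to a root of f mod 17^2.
r_1 = 113 (mod 289)

Hensel: r_{i+1} = r_i − f(r_i)·(f′(r_i))^{-1} mod 17^{i+2}, f′(x) = 2x + 8. Iterate:
  r_0 = 11 (mod 17)
  r_1 = 113 (mod 289)
Final: r = 113 satisfies f(r) ≡ 0 mod 17^2.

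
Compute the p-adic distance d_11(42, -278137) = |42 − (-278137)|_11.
d_11(42, -278137) = 1/14641

Step 1 — x − y = 42 − (-278137) = 278179. Step 2 — v_11(278179) = 4 (factor: 278179 = (11^4 · 19); the sign does not affect v_p). Step 3 — |x − y|_11 = 11^{-4} = 1/14641.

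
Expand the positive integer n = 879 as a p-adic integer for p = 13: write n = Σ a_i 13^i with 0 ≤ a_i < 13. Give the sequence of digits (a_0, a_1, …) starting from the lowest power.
(a_0, a_1, …) = (8, 2, 5)

Repeated division by 13 gives the digits low-to-high: 879 = 8 + 2·13^1 + 5·13^2. Digit sequence: (8, 2, 5).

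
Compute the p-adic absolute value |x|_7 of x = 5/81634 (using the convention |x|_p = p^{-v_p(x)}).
|5/81634|_7 = 2401

Step 1 — compute v_7(x) by factoring powers of 7 out of the numerator and denominator: v_7(5/81634) = -4. Step 2 — apply |x|_p = p^{-v_p(x)} = 7^{4} = 2401.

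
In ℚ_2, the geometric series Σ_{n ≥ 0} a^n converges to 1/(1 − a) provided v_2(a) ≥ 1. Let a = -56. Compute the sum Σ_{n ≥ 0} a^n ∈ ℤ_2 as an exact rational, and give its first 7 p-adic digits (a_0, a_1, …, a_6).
Σ a^n = 1/(1 − a) = 1/57;  first 7 digits = (1, 0, 0, 1, 0, 0, 0)

v_2(a) = 3 ≥ 1, so the series converges in ℤ_2 to 1/(1 − a) = 1/(1 − (-56)) = 1/57. Expand this rational in ℤ_2: compute digits iteratively via d_i = x_i mod 2, x_{i+1} = (x_i − d_i)/2. The first 7 digits are (1, 0, 0, 1, 0, 0, 0).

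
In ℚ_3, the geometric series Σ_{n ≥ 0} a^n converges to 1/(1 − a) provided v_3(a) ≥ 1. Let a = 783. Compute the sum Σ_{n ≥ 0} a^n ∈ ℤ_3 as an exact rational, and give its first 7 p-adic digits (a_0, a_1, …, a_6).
Σ a^n = 1/(1 − a) = -1/782;  first 7 digits = (1, 0, 0, 2, 0, 0, 2)

v_3(a) = 3 ≥ 1, so the series converges in ℤ_3 to 1/(1 − a) = 1/(1 − 783) = -1/782. Expand this rational in ℤ_3: compute digits iteratively via d_i = x_i mod 3, x_{i+1} = (x_i − d_i)/3. The first 7 digits are (1, 0, 0, 2, 0, 0, 2).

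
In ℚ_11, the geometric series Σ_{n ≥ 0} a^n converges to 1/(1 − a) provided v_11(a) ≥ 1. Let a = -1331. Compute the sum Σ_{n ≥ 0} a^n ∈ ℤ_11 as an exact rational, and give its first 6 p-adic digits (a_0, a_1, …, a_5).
Σ a^n = 1/(1 − a) = 1/1332;  first 6 digits = (1, 0, 0, 10, 10, 10)

v_11(a) = 3 ≥ 1, so the series converges in ℤ_11 to 1/(1 − a) = 1/(1 − (-1331)) = 1/1332. Expand this rational in ℤ_11: compute digits iteratively via d_i = x_i mod 11, x_{i+1} = (x_i − d_i)/11. The first 6 digits are (1, 0, 0, 10, 10, 10).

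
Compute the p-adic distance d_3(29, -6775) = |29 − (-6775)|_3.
d_3(29, -6775) = 1/243

Step 1 — x − y = 29 − (-6775) = 6804. Step 2 — v_3(6804) = 5 (factor: 6804 = (3^5 · 28); the sign does not affect v_p). Step 3 — |x − y|_3 = 3^{-5} = 1/243.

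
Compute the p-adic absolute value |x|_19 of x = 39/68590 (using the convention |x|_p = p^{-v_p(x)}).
|39/68590|_19 = 6859

Step 1 — compute v_19(x) by factoring powers of 19 out of the numerator and denominator: v_19(39/68590) = -3. Step 2 — apply |x|_p = p^{-v_p(x)} = 19^{3} = 6859.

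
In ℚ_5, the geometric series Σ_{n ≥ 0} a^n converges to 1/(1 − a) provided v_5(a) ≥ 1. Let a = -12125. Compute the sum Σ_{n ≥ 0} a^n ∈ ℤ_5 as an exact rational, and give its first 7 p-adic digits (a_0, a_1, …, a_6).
Σ a^n = 1/(1 − a) = 1/12126;  first 7 digits = (1, 0, 0, 3, 0, 1, 3)

v_5(a) = 3 ≥ 1, so the series converges in ℤ_5 to 1/(1 − a) = 1/(1 − (-12125)) = 1/12126. Expand this rational in ℤ_5: compute digits iteratively via d_i = x_i mod 5, x_{i+1} = (x_i − d_i)/5. The first 7 digits are (1, 0, 0, 3, 0, 1, 3).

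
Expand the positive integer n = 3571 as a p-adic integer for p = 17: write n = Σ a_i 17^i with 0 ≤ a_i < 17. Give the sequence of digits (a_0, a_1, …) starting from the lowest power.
(a_0, a_1, …) = (1, 6, 12)

Repeated division by 17 gives the digits low-to-high: 3571 = 1 + 6·17^1 + 12·17^2. Digit sequence: (1, 6, 12).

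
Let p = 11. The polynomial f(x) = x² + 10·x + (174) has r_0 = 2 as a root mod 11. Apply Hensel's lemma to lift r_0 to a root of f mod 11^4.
r_3 = 13367 (mod 14641)

Hensel: r_{i+1} = r_i − f(r_i)·(f′(r_i))^{-1} mod 11^{i+2}, f′(x) = 2x + 10. Iterate:
  r_0 = 2 (mod 11)
  r_1 = 57 (mod 121)
  r_2 = 57 (mod 1331)
  r_3 = 13367 (mod 14641)
Final: r = 13367 satisfies f(r) ≡ 0 mod 11^4.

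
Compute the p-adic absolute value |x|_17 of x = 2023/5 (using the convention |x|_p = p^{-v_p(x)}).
|2023/5|_17 = 1/289

Step 1 — compute v_17(x) by factoring powers of 17 out of the numerator and denominator: v_17(2023/5) = 2. Step 2 — apply |x|_p = p^{-v_p(x)} = 17^{-2} = 1/289.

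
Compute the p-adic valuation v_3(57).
v_3(57) = 1

v_3(n) is the largest exponent k such that 3^k divides n. Factor out: 57 = 3^1 · 19. (Sign doesn't affect v_p.) So v_3(57) = 1.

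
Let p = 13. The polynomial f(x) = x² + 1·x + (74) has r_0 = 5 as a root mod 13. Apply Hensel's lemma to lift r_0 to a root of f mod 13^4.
r_3 = 14929 (mod 28561)

Hensel: r_{i+1} = r_i − f(r_i)·(f′(r_i))^{-1} mod 13^{i+2}, f′(x) = 2x + 1. Iterate:
  r_0 = 5 (mod 13)
  r_1 = 57 (mod 169)
  r_2 = 1747 (mod 2197)
  r_3 = 14929 (mod 28561)
Final: r = 14929 satisfies f(r) ≡ 0 mod 13^4.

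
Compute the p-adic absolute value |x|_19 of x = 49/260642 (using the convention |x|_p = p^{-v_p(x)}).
|49/260642|_19 = 130321

Step 1 — compute v_19(x) by factoring powers of 19 out of the numerator and denominator: v_19(49/260642) = -4. Step 2 — apply |x|_p = p^{-v_p(x)} = 19^{4} = 130321.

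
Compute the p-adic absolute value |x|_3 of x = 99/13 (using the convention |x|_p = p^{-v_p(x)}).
|99/13|_3 = 1/9

Step 1 — compute v_3(x) by factoring powers of 3 out of the numerator and denominator: v_3(99/13) = 2. Step 2 — apply |x|_p = p^{-v_p(x)} = 3^{-2} = 1/9.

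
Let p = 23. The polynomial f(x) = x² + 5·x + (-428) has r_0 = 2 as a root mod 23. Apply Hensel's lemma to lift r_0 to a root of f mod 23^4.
r_3 = 47129 (mod 279841)

Hensel: r_{i+1} = r_i − f(r_i)·(f′(r_i))^{-1} mod 23^{i+2}, f′(x) = 2x + 5. Iterate:
  r_0 = 2 (mod 23)
  r_1 = 48 (mod 529)
  r_2 = 10628 (mod 12167)
  r_3 = 47129 (mod 279841)
Final: r = 47129 satisfies f(r) ≡ 0 mod 23^4.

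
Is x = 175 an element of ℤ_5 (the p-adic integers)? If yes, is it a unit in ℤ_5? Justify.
x ∈ ℤ_5 but not a unit; v_5(x) = 2 > 0

ℤ_5 = {x ∈ ℚ_5 : v_5(x) ≥ 0} and ℤ_5^× = {x ∈ ℤ_5 : v_5(x) = 0}. Here v_5(175) = v_5(num) − v_5(den) = 2; compare against these criteria.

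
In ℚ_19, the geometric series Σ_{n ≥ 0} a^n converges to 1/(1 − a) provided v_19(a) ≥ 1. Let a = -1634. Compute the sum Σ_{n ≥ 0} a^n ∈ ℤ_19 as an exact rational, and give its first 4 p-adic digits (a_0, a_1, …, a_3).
Σ a^n = 1/(1 − a) = 1/1635;  first 4 digits = (1, 9, 0, 16)

v_19(a) = 1 ≥ 1, so the series converges in ℤ_19 to 1/(1 − a) = 1/(1 − (-1634)) = 1/1635. Expand this rational in ℤ_19: compute digits iteratively via d_i = x_i mod 19, x_{i+1} = (x_i − d_i)/19. The first 4 digits are (1, 9, 0, 16).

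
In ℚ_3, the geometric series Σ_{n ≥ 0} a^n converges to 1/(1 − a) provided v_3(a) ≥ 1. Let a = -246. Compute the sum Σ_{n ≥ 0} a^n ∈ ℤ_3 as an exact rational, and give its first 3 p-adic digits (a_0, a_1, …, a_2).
Σ a^n = 1/(1 − a) = 1/247;  first 3 digits = (1, 2, 0)

v_3(a) = 1 ≥ 1, so the series converges in ℤ_3 to 1/(1 − a) = 1/(1 − (-246)) = 1/247. Expand this rational in ℤ_3: compute digits iteratively via d_i = x_i mod 3, x_{i+1} = (x_i − d_i)/3. The first 3 digits are (1, 2, 0).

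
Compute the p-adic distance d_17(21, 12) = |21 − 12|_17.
d_17(21, 12) = 1

Step 1 — x − y = 21 − 12 = 9. Step 2 — v_17(9) = 0 (factor: 9 = (17^0 · 9); the sign does not affect v_p). Step 3 — |x − y|_17 = 17^{0} = 1.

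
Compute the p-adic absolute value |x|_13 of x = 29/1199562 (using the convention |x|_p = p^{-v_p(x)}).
|29/1199562|_13 = 28561

Step 1 — compute v_13(x) by factoring powers of 13 out of the numerator and denominator: v_13(29/1199562) = -4. Step 2 — apply |x|_p = p^{-v_p(x)} = 13^{4} = 28561.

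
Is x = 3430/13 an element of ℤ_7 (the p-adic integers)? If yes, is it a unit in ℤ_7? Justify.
x ∈ ℤ_7 but not a unit; v_7(x) = 3 > 0

ℤ_7 = {x ∈ ℚ_7 : v_7(x) ≥ 0} and ℤ_7^× = {x ∈ ℤ_7 : v_7(x) = 0}. Here v_7(3430/13) = v_7(num) − v_7(den) = 3; compare against these criteria.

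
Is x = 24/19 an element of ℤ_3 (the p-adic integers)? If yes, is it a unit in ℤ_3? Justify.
x ∈ ℤ_3 but not a unit; v_3(x) = 1 > 0

ℤ_3 = {x ∈ ℚ_3 : v_3(x) ≥ 0} and ℤ_3^× = {x ∈ ℤ_3 : v_3(x) = 0}. Here v_3(24/19) = v_3(num) − v_3(den) = 1; compare against these criteria.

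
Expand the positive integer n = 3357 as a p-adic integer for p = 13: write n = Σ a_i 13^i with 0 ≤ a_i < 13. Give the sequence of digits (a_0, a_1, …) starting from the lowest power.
(a_0, a_1, …) = (3, 11, 6, 1)

Repeated division by 13 gives the digits low-to-high: 3357 = 3 + 11·13^1 + 6·13^2 + 1·13^3. Digit sequence: (3, 11, 6, 1).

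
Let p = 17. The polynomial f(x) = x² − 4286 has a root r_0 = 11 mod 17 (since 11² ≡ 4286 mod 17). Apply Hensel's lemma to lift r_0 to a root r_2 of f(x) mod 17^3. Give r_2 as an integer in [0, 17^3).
r_2 = 1711 (mod 4913)

Hensel's recurrence: r_{i+1} = r_i − f(r_i)·(f′(r_i))^{-1} mod 17^{i+2}, with f′(x) = 2x. Iterate:
  r_0 = 11 (mod 17)
  r_1 = 266 (mod 289)
  r_2 = 1711 (mod 4913)
Final: r_2 = 1711, and one checks f(r_2) ≡ 0 mod 17^3.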